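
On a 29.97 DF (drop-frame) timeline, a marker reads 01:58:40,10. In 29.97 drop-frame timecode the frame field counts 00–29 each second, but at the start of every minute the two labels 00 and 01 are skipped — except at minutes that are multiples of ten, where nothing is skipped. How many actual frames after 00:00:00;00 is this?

Complete 10-minute blocks: 11, each 17982 frames → 197802.
Remaining 8 whole minutes in the current block: 1800 + 7 × 1798 = 14386 frames.
Within the current minute: 40 × 30 + 10 − 2 = 1208 (labels ;00/;01 skipped at this minute). Total = 197802 + 14386 + 1208 = 213396.

213396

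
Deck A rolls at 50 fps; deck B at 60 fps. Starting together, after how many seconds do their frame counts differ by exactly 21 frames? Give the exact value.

2.1 seconds

The gap grows by |60 − 50| = 10 frames per second.
Time for a 21-frame gap: 21 ÷ (10) = 2.1 s.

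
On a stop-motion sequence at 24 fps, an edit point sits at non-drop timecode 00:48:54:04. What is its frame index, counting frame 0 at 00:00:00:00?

Total seconds to the label: (0 × 3600 + 48 × 60 + 54) = 2934.
Frame index = 2934 × 24 + 4 = 70420.

70420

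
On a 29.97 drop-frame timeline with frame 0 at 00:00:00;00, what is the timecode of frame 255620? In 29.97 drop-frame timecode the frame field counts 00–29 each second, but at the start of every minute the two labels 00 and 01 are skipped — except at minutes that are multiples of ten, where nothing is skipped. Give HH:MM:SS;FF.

Ten DF minutes hold 17982 frames, so frame 255620 lies in block 14 (frames 251748–269729) with 3872 frames into that block.
The block's first minute is 1800 frames and the rest 1798 each; 3872 frames reaches minute 2, so 14 × 18 + 2 × 2 = 256 labels have been skipped so far.
Adding those back, label number 255620 + 256 = 255876 at 30 labels/s is 8529 s + 6 f = 2 h 22 min 9 s frame 6, i.e. 02:22:09;06.

02:22:09;06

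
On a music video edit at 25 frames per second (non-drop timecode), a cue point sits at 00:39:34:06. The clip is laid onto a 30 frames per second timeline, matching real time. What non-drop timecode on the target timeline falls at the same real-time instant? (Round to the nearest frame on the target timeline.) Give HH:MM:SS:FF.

Source frame index: (0×3600 + 39×60 + 34) × 25 + 6 = 59356.
Real time: 59356 / (25) = 59356/25 s.
Target frame: (59356/25) × (30) = 356136/5 ≈ 71227.200 → 71227.
At 30 labels/s: frame 71227 → 00:39:34:07.

00:39:34:07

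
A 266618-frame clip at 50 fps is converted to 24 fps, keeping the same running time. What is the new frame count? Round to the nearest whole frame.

Frames at target rate = 266618 × (24) / (50) = 3199416/25 ≈ 127976.640.
Nearest whole frame: 127977.

127977 frames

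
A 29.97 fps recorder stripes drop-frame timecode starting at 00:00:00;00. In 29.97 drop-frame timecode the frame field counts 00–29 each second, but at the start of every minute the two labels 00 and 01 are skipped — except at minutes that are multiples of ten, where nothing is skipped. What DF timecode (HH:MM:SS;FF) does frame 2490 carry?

00:01:23;02

Ten DF minutes hold 17982 frames, so frame 2490 lies in block 0 (frames 0–17981) with 2490 frames into that block.
The block's first minute is 1800 frames and the rest 1798 each; 2490 frames reaches minute 1, so 0 × 18 + 1 × 2 = 2 labels have been skipped so far.
Adding those back, label number 2490 + 2 = 2492 at 30 labels/s is 83 s + 2 f = 0 h 1 min 23 s frame 2, i.e. 00:01:23;02.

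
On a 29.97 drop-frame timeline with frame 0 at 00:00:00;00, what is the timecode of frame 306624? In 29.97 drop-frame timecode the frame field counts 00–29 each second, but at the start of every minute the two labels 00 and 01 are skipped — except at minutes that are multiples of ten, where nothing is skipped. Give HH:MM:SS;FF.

02:50:31;00

Ten DF minutes hold 17982 frames, so frame 306624 lies in block 17 (frames 305694–323675) with 930 frames into that block.
The block's first minute is 1800 frames and the rest 1798 each; 930 frames reaches minute 0, so 17 × 18 + 0 × 2 = 306 labels have been skipped so far.
Adding those back, label number 306624 + 306 = 306930 at 30 labels/s is 10231 s + 0 f = 2 h 50 min 31 s frame 0, i.e. 02:50:31;00.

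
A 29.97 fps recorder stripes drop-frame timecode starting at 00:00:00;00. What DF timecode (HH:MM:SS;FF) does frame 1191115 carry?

Ten DF minutes hold 17982 frames, so frame 1191115 lies in block 66 (frames 1186812–1204793) with 4303 frames into that block.
The block's first minute is 1800 frames and the rest 1798 each; 4303 frames reaches minute 2, so 66 × 18 + 2 × 2 = 1192 labels have been skipped so far.
Adding those back, label number 1191115 + 1192 = 1192307 at 30 labels/s is 39743 s + 17 f = 11 h 2 min 23 s frame 17, i.e. 11:02:23;17.

11:02:23;17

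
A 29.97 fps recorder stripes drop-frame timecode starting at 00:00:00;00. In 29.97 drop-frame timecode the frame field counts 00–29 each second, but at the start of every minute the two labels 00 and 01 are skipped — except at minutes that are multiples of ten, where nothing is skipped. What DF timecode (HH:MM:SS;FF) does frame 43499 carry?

00:24:11;13

Each 10-minute DF block holds 10 × 60 × 30 − 9 × 2 = 17982 frames. 43499 ÷ 17982 → 2 full blocks, remainder 7535.
Within the partial block the first minute is 1800 frames and each further minute 1798, so 4 further minute boundaries passed. Total skipped labels = 18 × 2 + 2 × 4 = 44.
Non-drop label index = 43499 + 44 = 43543; at 30 labels/s that is 00:24:11:13, i.e. DF 00:24:11;13.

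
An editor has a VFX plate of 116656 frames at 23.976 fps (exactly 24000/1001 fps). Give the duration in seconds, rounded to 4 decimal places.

4865.5273 seconds

Running time = 116656 × 1001/24000 = 7298291/1500 s ≈ 4865.5273 s.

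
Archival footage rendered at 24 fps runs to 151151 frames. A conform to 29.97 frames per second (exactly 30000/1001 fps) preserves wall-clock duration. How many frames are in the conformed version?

Target frames = source frames × (target rate / source rate) = 151151 × (30000/1001)/(24) = 151151 × 1250/1001 = 188750.

188750 frames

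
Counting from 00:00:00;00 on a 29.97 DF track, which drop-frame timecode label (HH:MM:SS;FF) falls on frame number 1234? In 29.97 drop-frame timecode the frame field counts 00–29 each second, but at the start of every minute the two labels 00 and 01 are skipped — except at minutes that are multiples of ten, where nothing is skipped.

00:00:41;04

Ten DF minutes hold 17982 frames, so frame 1234 lies in block 0 (frames 0–17981) with 1234 frames into that block.
The block's first minute is 1800 frames and the rest 1798 each; 1234 frames reaches minute 0, so 0 × 18 + 0 × 2 = 0 labels have been skipped so far.
Adding those back, label number 1234 + 0 = 1234 at 30 labels/s is 41 s + 4 f = 0 h 0 min 41 s frame 4, i.e. 00:00:41;04.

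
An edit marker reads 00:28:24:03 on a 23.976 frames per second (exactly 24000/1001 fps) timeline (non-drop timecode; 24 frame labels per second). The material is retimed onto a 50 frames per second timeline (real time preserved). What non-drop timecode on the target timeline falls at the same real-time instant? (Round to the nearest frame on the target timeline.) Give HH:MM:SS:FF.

00:28:25:41

Source frame index: (0×3600 + 28×60 + 24) × 24 + 3 = 40899.
Real time: 40899 / (24000/1001) = 13646633/8000 s.
Target frame: (13646633/8000) × (50) = 13646633/160 ≈ 85291.456 → 85291.
At 50 labels/s: frame 85291 → 00:28:25:41.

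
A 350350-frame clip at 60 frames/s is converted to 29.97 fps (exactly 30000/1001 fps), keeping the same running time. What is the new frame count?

Target frames = source frames × (target rate / source rate) = 350350 × (30000/1001)/(60) = 350350 × 500/1001 = 175000.

175000 frames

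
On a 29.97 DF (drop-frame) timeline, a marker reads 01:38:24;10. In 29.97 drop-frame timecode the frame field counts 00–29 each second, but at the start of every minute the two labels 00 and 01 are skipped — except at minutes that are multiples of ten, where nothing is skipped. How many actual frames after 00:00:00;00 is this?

176952

As if non-drop at 30 labels/s: (1 × 3600 + 38 × 60 + 24) × 30 + 10 = 177130.
Minute boundaries passed: 98; those not divisible by 10: 98 − 9 = 89; dropped labels = 2 × 89 = 178.
Actual frame index = 177130 − 178 = 176952.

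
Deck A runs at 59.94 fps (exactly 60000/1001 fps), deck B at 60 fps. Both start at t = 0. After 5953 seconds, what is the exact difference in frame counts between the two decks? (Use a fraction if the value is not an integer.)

357180/1001 frames

A emits 60000/1001 × 5953 = 357180000/1001 frames; B emits 60 × 5953 = 357180.
Difference = 357180/1001 frames (≈ 356.8232); B is ahead of A.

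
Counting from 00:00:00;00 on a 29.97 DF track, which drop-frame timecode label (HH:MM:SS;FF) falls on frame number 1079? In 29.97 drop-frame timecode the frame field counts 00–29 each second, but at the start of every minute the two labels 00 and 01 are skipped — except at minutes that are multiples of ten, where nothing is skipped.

Ten DF minutes hold 17982 frames, so frame 1079 lies in block 0 (frames 0–17981) with 1079 frames into that block.
The block's first minute is 1800 frames and the rest 1798 each; 1079 frames reaches minute 0, so 0 × 18 + 0 × 2 = 0 labels have been skipped so far.
Adding those back, label number 1079 + 0 = 1079 at 30 labels/s is 35 s + 29 f = 0 h 0 min 35 s frame 29, i.e. 00:00:35;29.

00:00:35;29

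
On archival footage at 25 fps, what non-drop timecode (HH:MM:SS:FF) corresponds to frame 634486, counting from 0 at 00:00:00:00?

07:02:59:11

634486 ÷ 25 = 25379 full seconds, remainder 11 frames.
25379 s = 7 h 2 min 59 s.
Timecode: 07:02:59:11.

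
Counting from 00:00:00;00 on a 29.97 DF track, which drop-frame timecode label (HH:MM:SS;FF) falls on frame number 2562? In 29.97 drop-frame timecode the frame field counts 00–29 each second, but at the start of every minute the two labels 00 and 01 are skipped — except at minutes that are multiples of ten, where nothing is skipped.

Ten DF minutes hold 17982 frames, so frame 2562 lies in block 0 (frames 0–17981) with 2562 frames into that block.
The block's first minute is 1800 frames and the rest 1798 each; 2562 frames reaches minute 1, so 0 × 18 + 1 × 2 = 2 labels have been skipped so far.
Adding those back, label number 2562 + 2 = 2564 at 30 labels/s is 85 s + 14 f = 0 h 1 min 25 s frame 14, i.e. 00:01:25;14.

00:01:25;14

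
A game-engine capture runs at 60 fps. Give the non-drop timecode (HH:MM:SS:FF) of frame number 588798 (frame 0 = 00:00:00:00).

02:43:33:18

588798 ÷ 60 = 9813 full seconds, remainder 18 frames.
9813 s = 2 h 43 min 33 s.
Timecode: 02:43:33:18.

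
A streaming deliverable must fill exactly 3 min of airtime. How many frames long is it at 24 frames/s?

4320 frames

3 min = 180 s.
Frames = 180 × 24 = 4320.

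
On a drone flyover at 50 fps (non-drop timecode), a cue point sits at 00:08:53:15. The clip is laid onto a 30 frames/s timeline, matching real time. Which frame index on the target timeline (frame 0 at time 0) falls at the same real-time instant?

frame 15999

Source frame index: (0×3600 + 8×60 + 53) × 50 + 15 = 26665.
Real time: 26665 / (50) = 5333/10 s.
Target frame: (5333/10) × (30) = 15999.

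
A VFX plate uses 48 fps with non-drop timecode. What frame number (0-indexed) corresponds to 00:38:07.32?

frame 109808

Total seconds to the label: (0 × 3600 + 38 × 60 + 7) = 2287.
Frame index = 2287 × 48 + 32 = 109808.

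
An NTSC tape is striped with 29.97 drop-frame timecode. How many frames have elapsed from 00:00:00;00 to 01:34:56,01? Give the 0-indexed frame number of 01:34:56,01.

170711

Complete 10-minute blocks: 9, each 17982 frames → 161838.
Remaining 4 whole minutes in the current block: 1800 + 3 × 1798 = 7194 frames.
Within the current minute: 56 × 30 + 1 − 2 = 1679 (labels ;00/;01 skipped at this minute). Total = 161838 + 7194 + 1679 = 170711.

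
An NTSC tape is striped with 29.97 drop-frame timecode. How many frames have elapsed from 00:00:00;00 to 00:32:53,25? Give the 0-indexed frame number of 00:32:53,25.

Complete 10-minute blocks: 3, each 17982 frames → 53946.
Remaining 2 whole minutes in the current block: 1800 + 1 × 1798 = 3598 frames.
Within the current minute: 53 × 30 + 25 − 2 = 1613 (labels ;00/;01 skipped at this minute). Total = 53946 + 3598 + 1613 = 59157.

59157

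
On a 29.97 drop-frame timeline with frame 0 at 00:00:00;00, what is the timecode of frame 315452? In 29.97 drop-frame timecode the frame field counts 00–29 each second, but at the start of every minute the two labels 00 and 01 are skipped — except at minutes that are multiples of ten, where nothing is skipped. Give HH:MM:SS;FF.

Ten DF minutes hold 17982 frames, so frame 315452 lies in block 17 (frames 305694–323675) with 9758 frames into that block.
The block's first minute is 1800 frames and the rest 1798 each; 9758 frames reaches minute 5, so 17 × 18 + 5 × 2 = 316 labels have been skipped so far.
Adding those back, label number 315452 + 316 = 315768 at 30 labels/s is 10525 s + 18 f = 2 h 55 min 25 s frame 18, i.e. 02:55:25;18.

02:55:25;18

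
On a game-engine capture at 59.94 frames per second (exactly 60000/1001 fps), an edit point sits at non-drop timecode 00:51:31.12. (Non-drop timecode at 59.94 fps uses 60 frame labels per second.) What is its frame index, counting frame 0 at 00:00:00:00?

Total seconds to the label: (0 × 3600 + 51 × 60 + 31) = 3091.
Frame index = 3091 × 60 + 12 = 185472.

frame 185472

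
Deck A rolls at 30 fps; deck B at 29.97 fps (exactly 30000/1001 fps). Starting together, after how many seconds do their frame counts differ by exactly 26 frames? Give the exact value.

The gap grows by |30000/1001 − 30| = 30/1001 frames per second.
Time for a 26-frame gap: 26 ÷ (30/1001) = 13013/15 s.

13013/15 seconds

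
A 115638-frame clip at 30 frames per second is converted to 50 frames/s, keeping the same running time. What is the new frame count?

Target frames = source frames × (target rate / source rate) = 115638 × (50)/(30) = 115638 × 5/3 = 192730.

192730 frames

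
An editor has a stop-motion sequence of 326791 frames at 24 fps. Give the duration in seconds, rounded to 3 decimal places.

13616.292 seconds

Running time = 326791 × 1/24 = 326791/24 s ≈ 13616.292 s.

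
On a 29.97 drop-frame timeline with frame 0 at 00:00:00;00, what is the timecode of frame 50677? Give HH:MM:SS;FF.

Ten DF minutes hold 17982 frames, so frame 50677 lies in block 2 (frames 35964–53945) with 14713 frames into that block.
The block's first minute is 1800 frames and the rest 1798 each; 14713 frames reaches minute 8, so 2 × 18 + 8 × 2 = 52 labels have been skipped so far.
Adding those back, label number 50677 + 52 = 50729 at 30 labels/s is 1690 s + 29 f = 0 h 28 min 10 s frame 29, i.e. 00:28:10;29.

00:28:10;29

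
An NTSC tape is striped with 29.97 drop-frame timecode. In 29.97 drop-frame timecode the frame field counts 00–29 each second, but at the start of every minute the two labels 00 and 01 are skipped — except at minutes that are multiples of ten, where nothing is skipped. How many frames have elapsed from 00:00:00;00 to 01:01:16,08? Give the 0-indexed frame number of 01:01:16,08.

Complete 10-minute blocks: 6, each 17982 frames → 107892.
Remaining 1 whole minute in the current block: 1800 + 0 × 1798 = 1800 frames.
Within the current minute: 16 × 30 + 8 − 2 = 486 (labels ;00/;01 skipped at this minute). Total = 107892 + 1800 + 486 = 110178.

110178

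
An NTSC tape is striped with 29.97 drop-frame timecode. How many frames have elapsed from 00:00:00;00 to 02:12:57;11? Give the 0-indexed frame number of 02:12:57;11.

Complete 10-minute blocks: 13, each 17982 frames → 233766.
Remaining 2 whole minutes in the current block: 1800 + 1 × 1798 = 3598 frames.
Within the current minute: 57 × 30 + 11 − 2 = 1719 (labels ;00/;01 skipped at this minute). Total = 233766 + 3598 + 1719 = 239083.

239083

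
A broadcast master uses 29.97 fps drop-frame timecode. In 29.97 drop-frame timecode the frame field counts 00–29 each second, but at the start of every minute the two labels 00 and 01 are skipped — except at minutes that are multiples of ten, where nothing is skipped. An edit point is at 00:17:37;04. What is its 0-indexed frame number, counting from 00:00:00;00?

As if non-drop at 30 labels/s: (0 × 3600 + 17 × 60 + 37) × 30 + 4 = 31714.
Minute boundaries passed: 17; those not divisible by 10: 17 − 1 = 16; dropped labels = 2 × 16 = 32.
Actual frame index = 31714 − 32 = 31682.

31682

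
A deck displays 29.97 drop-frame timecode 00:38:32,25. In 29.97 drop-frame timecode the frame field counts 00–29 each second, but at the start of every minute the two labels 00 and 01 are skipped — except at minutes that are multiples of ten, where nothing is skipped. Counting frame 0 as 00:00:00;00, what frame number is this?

Complete 10-minute blocks: 3, each 17982 frames → 53946.
Remaining 8 whole minutes in the current block: 1800 + 7 × 1798 = 14386 frames.
Within the current minute: 32 × 30 + 25 − 2 = 983 (labels ;00/;01 skipped at this minute). Total = 53946 + 14386 + 983 = 69315.

69315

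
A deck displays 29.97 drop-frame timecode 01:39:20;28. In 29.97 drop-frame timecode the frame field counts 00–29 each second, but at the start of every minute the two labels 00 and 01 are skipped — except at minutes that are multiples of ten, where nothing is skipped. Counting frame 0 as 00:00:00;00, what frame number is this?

As if non-drop at 30 labels/s: (1 × 3600 + 39 × 60 + 20) × 30 + 28 = 178828.
Minute boundaries passed: 99; those not divisible by 10: 99 − 9 = 90; dropped labels = 2 × 90 = 180.
Actual frame index = 178828 − 180 = 178648.

178648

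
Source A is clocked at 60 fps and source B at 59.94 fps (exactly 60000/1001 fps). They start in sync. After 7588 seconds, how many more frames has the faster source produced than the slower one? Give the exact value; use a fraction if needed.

A emits 60 × 7588 = 455280 frames; B emits 60000/1001 × 7588 = 65040000/143.
Difference = 65040/143 frames (≈ 454.8252); B is behind A.

65040/143 frames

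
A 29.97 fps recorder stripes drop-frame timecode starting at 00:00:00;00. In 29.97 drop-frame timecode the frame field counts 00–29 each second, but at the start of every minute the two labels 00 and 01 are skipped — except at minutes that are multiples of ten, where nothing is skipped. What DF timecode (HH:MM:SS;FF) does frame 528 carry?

00:00:17;18

Ten DF minutes hold 17982 frames, so frame 528 lies in block 0 (frames 0–17981) with 528 frames into that block.
The block's first minute is 1800 frames and the rest 1798 each; 528 frames reaches minute 0, so 0 × 18 + 0 × 2 = 0 labels have been skipped so far.
Adding those back, label number 528 + 0 = 528 at 30 labels/s is 17 s + 18 f = 0 h 0 min 17 s frame 18, i.e. 00:00:17;18.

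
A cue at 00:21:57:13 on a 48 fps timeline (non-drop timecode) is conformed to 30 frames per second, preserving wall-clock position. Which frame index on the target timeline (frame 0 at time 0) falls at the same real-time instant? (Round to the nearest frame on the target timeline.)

frame 39518

Source frame index: (0×3600 + 21×60 + 57) × 48 + 13 = 63229.
Real time: 63229 / (48) = 63229/48 s.
Target frame: (63229/48) × (30) = 316145/8 ≈ 39518.125 → 39518.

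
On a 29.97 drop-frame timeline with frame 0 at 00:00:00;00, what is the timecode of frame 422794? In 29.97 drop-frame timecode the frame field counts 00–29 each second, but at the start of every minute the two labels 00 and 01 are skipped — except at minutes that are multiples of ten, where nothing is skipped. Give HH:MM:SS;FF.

03:55:07;08

Each 10-minute DF block holds 10 × 60 × 30 − 9 × 2 = 17982 frames. 422794 ÷ 17982 → 23 full blocks, remainder 9208.
Within the partial block the first minute is 1800 frames and each further minute 1798, so 5 further minute boundaries passed. Total skipped labels = 18 × 23 + 2 × 5 = 424.
Non-drop label index = 422794 + 424 = 423218; at 30 labels/s that is 03:55:07:08, i.e. DF 03:55:07;08.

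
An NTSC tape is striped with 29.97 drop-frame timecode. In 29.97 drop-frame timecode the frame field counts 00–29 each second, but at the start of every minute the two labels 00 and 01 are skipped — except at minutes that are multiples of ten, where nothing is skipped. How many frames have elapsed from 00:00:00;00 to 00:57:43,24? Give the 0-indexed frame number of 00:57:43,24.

103810

As if non-drop at 30 labels/s: (0 × 3600 + 57 × 60 + 43) × 30 + 24 = 103914.
Minute boundaries passed: 57; those not divisible by 10: 57 − 5 = 52; dropped labels = 2 × 52 = 104.
Actual frame index = 103914 − 104 = 103810.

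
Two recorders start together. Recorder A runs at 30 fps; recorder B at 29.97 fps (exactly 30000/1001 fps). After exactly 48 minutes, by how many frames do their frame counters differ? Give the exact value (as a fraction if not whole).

48 min = 2880 s.
A emits 30 × 2880 = 86400 frames; B emits 30000/1001 × 2880 = 86400000/1001.
Difference = 86400/1001 frames (≈ 86.3137); B is behind A.

86400/1001 frames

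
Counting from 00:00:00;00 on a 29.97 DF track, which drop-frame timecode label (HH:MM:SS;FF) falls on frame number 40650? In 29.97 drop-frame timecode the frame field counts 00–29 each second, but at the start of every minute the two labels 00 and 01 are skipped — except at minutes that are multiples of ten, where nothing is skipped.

Ten DF minutes hold 17982 frames, so frame 40650 lies in block 2 (frames 35964–53945) with 4686 frames into that block.
The block's first minute is 1800 frames and the rest 1798 each; 4686 frames reaches minute 2, so 2 × 18 + 2 × 2 = 40 labels have been skipped so far.
Adding those back, label number 40650 + 40 = 40690 at 30 labels/s is 1356 s + 10 f = 0 h 22 min 36 s frame 10, i.e. 00:22:36;10.

00:22:36;10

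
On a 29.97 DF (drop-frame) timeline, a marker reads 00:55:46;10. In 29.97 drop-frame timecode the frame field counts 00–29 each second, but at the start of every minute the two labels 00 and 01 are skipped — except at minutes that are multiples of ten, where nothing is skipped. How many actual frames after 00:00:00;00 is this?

100290

Complete 10-minute blocks: 5, each 17982 frames → 89910.
Remaining 5 whole minutes in the current block: 1800 + 4 × 1798 = 8992 frames.
Within the current minute: 46 × 30 + 10 − 2 = 1388 (labels ;00/;01 skipped at this minute). Total = 89910 + 8992 + 1388 = 100290.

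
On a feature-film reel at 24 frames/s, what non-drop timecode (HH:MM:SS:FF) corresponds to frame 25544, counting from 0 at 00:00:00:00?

00:17:44:08

25544 ÷ 24 = 1064 full seconds, remainder 8 frames.
1064 s = 0 h 17 min 44 s.
Timecode: 00:17:44:08.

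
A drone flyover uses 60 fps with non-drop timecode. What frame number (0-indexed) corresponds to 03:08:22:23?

Total seconds to the label: (3 × 3600 + 8 × 60 + 22) = 11302.
Frame index = 11302 × 60 + 23 = 678143.

678143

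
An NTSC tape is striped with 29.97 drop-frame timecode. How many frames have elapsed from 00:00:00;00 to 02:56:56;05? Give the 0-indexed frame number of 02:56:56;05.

318167

Complete 10-minute blocks: 17, each 17982 frames → 305694.
Remaining 6 whole minutes in the current block: 1800 + 5 × 1798 = 10790 frames.
Within the current minute: 56 × 30 + 5 − 2 = 1683 (labels ;00/;01 skipped at this minute). Total = 305694 + 10790 + 1683 = 318167.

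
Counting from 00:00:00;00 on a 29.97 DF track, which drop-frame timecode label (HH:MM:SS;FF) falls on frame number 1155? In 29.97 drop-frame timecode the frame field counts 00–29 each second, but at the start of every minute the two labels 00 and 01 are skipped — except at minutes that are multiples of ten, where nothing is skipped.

Each 10-minute DF block holds 10 × 60 × 30 − 9 × 2 = 17982 frames. 1155 ÷ 17982 → 0 full blocks, remainder 1155.
Within the partial block the first minute is 1800 frames and each further minute 1798, so 0 further minute boundaries passed. Total skipped labels = 18 × 0 + 2 × 0 = 0.
Non-drop label index = 1155 + 0 = 1155; at 30 labels/s that is 00:00:38:15, i.e. DF 00:00:38;15.

00:00:38;15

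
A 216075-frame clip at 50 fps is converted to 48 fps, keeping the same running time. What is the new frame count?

Target frames = source frames × (target rate / source rate) = 216075 × (48)/(50) = 216075 × 24/25 = 207432.

207432 frames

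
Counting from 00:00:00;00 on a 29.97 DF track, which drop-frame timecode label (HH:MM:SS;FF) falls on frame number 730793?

06:46:24;05

Each 10-minute DF block holds 10 × 60 × 30 − 9 × 2 = 17982 frames. 730793 ÷ 17982 → 40 full blocks, remainder 11513.
Within the partial block the first minute is 1800 frames and each further minute 1798, so 6 further minute boundaries passed. Total skipped labels = 18 × 40 + 2 × 6 = 732.
Non-drop label index = 730793 + 732 = 731525; at 30 labels/s that is 06:46:24:05, i.e. DF 06:46:24;05.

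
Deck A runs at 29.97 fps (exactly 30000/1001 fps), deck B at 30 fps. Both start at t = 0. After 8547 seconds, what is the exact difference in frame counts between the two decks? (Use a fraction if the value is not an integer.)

A emits 30000/1001 × 8547 = 3330000/13 frames; B emits 30 × 8547 = 256410.
Difference = 3330/13 frames (≈ 256.1538); B is ahead of A.

3330/13 frames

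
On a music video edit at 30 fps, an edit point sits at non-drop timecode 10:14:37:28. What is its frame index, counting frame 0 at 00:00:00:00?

Total seconds to the label: (10 × 3600 + 14 × 60 + 37) = 36877.
Frame index = 36877 × 30 + 28 = 1106338.

frame 1106338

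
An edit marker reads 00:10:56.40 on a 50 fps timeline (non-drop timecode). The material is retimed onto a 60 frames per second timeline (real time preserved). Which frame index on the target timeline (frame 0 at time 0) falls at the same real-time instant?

Source frame index: (0×3600 + 10×60 + 56) × 50 + 40 = 32840.
Real time: 32840 / (50) = 3284/5 s.
Target frame: (3284/5) × (60) = 39408.

frame 39408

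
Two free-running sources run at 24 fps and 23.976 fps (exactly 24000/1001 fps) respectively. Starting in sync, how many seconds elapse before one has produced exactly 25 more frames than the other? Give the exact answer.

The gap grows by |24000/1001 − 24| = 24/1001 frames per second.
Time for a 25-frame gap: 25 ÷ (24/1001) = 25025/24 s.

25025/24 seconds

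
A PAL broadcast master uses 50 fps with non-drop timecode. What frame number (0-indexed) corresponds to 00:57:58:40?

Total seconds to the label: (0 × 3600 + 57 × 60 + 58) = 3478.
Frame index = 3478 × 50 + 40 = 173940.

frame 173940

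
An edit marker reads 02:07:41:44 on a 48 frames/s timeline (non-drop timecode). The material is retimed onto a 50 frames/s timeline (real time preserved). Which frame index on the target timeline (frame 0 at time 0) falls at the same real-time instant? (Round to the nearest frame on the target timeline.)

Source frame index: (2×3600 + 7×60 + 41) × 48 + 44 = 367772.
Real time: 367772 / (48) = 91943/12 s.
Target frame: (91943/12) × (50) = 2298575/6 ≈ 383095.833 → 383096.

frame 383096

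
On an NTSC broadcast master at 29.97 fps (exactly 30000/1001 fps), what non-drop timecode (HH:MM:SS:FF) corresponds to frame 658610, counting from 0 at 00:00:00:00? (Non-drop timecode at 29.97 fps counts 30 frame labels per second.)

06:05:53:20

658610 ÷ 30 = 21953 full seconds, remainder 20 frames.
21953 s = 6 h 5 min 53 s.
Timecode: 06:05:53:20.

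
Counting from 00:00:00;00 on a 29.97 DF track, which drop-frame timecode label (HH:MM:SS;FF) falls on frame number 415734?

03:51:11;20

Ten DF minutes hold 17982 frames, so frame 415734 lies in block 23 (frames 413586–431567) with 2148 frames into that block.
The block's first minute is 1800 frames and the rest 1798 each; 2148 frames reaches minute 1, so 23 × 18 + 1 × 2 = 416 labels have been skipped so far.
Adding those back, label number 415734 + 416 = 416150 at 30 labels/s is 13871 s + 20 f = 3 h 51 min 11 s frame 20, i.e. 03:51:11;20.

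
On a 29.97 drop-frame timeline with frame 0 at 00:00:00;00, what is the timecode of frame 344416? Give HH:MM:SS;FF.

03:11:32;00

Each 10-minute DF block holds 10 × 60 × 30 − 9 × 2 = 17982 frames. 344416 ÷ 17982 → 19 full blocks, remainder 2758.
Within the partial block the first minute is 1800 frames and each further minute 1798, so 1 further minute boundary passed. Total skipped labels = 18 × 19 + 2 × 1 = 344.
Non-drop label index = 344416 + 344 = 344760; at 30 labels/s that is 03:11:32:00, i.e. DF 03:11:32;00.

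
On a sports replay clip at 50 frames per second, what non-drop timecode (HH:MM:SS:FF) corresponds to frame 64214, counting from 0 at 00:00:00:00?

00:21:24:14

64214 ÷ 50 = 1284 full seconds, remainder 14 frames.
1284 s = 0 h 21 min 24 s.
Timecode: 00:21:24:14.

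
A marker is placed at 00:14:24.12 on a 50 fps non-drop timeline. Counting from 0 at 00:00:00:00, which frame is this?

Total seconds to the label: (0 × 3600 + 14 × 60 + 24) = 864.
Frame index = 864 × 50 + 12 = 43212.

43212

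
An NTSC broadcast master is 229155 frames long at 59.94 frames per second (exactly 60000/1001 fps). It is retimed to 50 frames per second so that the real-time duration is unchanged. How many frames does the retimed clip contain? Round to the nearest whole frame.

Frames at target rate = 229155 × (50) / (60000/1001) = 15292277/80 ≈ 191153.462.
Nearest whole frame: 191153.

191153 frames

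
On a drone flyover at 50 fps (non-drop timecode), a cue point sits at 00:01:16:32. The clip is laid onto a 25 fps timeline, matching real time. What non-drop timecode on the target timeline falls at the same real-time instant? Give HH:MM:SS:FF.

00:01:16:16

Source frame index: (0×3600 + 1×60 + 16) × 50 + 32 = 3832.
Real time: 3832 / (50) = 1916/25 s.
Target frame: (1916/25) × (25) = 1916.
At 25 labels/s: frame 1916 → 00:01:16:16.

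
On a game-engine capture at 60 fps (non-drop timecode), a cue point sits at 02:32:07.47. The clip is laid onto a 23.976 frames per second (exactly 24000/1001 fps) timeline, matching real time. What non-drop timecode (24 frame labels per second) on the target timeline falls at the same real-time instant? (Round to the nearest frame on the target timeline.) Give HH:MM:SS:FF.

Source frame index: (2×3600 + 32×60 + 7) × 60 + 47 = 547667.
Real time: 547667 / (60) = 547667/60 s.
Target frame: (547667/60) × (24000/1001) = 219066800/1001 ≈ 218847.952 → 218848.
At 24 labels/s: frame 218848 → 02:31:58:16.

02:31:58:16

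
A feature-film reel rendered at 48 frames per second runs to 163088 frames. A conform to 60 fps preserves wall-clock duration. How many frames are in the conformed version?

203860 frames

Target frames = source frames × (target rate / source rate) = 163088 × (60)/(48) = 163088 × 5/4 = 203860.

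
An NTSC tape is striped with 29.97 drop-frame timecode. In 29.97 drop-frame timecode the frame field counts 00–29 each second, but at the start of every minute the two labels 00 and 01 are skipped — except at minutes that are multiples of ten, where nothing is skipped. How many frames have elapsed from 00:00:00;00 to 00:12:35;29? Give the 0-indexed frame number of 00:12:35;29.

Complete 10-minute blocks: 1, each 17982 frames → 17982.
Remaining 2 whole minutes in the current block: 1800 + 1 × 1798 = 3598 frames.
Within the current minute: 35 × 30 + 29 − 2 = 1077 (labels ;00/;01 skipped at this minute). Total = 17982 + 3598 + 1077 = 22657.

22657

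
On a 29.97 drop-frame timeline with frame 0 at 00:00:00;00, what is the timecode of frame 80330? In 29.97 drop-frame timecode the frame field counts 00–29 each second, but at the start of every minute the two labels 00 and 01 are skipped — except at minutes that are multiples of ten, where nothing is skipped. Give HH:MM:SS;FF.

00:44:40;10

Ten DF minutes hold 17982 frames, so frame 80330 lies in block 4 (frames 71928–89909) with 8402 frames into that block.
The block's first minute is 1800 frames and the rest 1798 each; 8402 frames reaches minute 4, so 4 × 18 + 4 × 2 = 80 labels have been skipped so far.
Adding those back, label number 80330 + 80 = 80410 at 30 labels/s is 2680 s + 10 f = 0 h 44 min 40 s frame 10, i.e. 00:44:40;10.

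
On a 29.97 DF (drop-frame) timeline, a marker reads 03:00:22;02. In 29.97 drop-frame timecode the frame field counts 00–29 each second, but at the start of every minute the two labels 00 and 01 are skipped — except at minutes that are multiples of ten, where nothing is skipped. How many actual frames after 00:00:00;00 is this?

As if non-drop at 30 labels/s: (3 × 3600 + 0 × 60 + 22) × 30 + 2 = 324662.
Minute boundaries passed: 180; those not divisible by 10: 180 − 18 = 162; dropped labels = 2 × 162 = 324.
Actual frame index = 324662 − 324 = 324338.

324338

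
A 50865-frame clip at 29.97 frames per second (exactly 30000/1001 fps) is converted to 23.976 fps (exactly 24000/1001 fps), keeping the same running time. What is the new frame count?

Target frames = source frames × (target rate / source rate) = 50865 × (24000/1001)/(30000/1001) = 50865 × 4/5 = 40692.

40692 frames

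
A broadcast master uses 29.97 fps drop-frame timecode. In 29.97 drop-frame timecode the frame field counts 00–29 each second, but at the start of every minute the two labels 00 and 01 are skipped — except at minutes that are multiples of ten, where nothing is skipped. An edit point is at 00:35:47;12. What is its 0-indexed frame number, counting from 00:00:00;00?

Complete 10-minute blocks: 3, each 17982 frames → 53946.
Remaining 5 whole minutes in the current block: 1800 + 4 × 1798 = 8992 frames.
Within the current minute: 47 × 30 + 12 − 2 = 1420 (labels ;00/;01 skipped at this minute). Total = 53946 + 8992 + 1420 = 64358.

64358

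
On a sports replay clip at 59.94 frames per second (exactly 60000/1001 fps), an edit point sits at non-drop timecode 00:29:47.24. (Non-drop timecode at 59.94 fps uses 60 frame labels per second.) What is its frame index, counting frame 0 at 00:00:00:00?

Total seconds to the label: (0 × 3600 + 29 × 60 + 47) = 1787.
Frame index = 1787 × 60 + 24 = 107244.

frame 107244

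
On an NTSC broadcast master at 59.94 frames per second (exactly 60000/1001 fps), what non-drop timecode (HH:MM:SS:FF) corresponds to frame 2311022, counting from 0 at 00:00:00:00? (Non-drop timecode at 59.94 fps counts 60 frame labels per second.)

10:41:57:02

2311022 ÷ 60 = 38517 full seconds, remainder 2 frames.
38517 s = 10 h 41 min 57 s.
Timecode: 10:41:57:02.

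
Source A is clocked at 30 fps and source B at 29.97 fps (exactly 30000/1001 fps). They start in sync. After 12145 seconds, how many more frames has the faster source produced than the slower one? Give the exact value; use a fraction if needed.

52050/143 frames

A emits 30 × 12145 = 364350 frames; B emits 30000/1001 × 12145 = 52050000/143.
Difference = 52050/143 frames (≈ 363.9860); B is behind A.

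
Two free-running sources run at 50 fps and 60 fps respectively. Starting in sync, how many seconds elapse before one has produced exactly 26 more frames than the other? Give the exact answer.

The gap grows by |60 − 50| = 10 frames per second.
Time for a 26-frame gap: 26 ÷ (10) = 2.6 s.

2.6 seconds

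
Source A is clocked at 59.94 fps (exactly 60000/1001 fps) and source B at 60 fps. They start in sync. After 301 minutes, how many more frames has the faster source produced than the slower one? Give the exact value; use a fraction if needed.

301 min = 18060 s.
A emits 60000/1001 × 18060 = 154800000/143 frames; B emits 60 × 18060 = 1083600.
Difference = 154800/143 frames (≈ 1082.5175); B is ahead of A.

154800/143 frames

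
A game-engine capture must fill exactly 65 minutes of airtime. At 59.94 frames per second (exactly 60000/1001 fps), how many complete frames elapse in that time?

233766 frames

65 min = 3900 s.
Frames = 3900 × 60000/1001 = 18000000/77 ≈ 233766.2338.
Complete frames: 233766.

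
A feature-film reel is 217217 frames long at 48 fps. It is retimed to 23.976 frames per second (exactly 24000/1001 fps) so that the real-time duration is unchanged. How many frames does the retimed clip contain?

Target frames = source frames × (target rate / source rate) = 217217 × (24000/1001)/(48) = 217217 × 500/1001 = 108500.

108500 frames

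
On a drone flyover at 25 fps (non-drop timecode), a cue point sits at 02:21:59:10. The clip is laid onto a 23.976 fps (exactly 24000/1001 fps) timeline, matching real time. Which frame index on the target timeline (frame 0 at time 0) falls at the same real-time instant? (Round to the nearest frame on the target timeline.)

frame 204261

Source frame index: (2×3600 + 21×60 + 59) × 25 + 10 = 212985.
Real time: 212985 / (25) = 42597/5 s.
Target frame: (42597/5) × (24000/1001) = 204465600/1001 ≈ 204261.339 → 204261.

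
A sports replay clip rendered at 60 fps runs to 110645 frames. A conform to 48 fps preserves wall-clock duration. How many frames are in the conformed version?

88516 frames

Target frames = source frames × (target rate / source rate) = 110645 × (48)/(60) = 110645 × 4/5 = 88516.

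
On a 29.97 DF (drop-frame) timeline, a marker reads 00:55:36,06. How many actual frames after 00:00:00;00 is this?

99986

As if non-drop at 30 labels/s: (0 × 3600 + 55 × 60 + 36) × 30 + 6 = 100086.
Minute boundaries passed: 55; those not divisible by 10: 55 − 5 = 50; dropped labels = 2 × 50 = 100.
Actual frame index = 100086 − 100 = 99986.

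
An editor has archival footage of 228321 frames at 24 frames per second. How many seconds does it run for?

Running time = 228321 / (24) = 9513.375 s.

9513.375 seconds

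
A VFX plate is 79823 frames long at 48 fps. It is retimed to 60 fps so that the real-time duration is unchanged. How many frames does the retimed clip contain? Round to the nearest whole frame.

99779 frames

Frames at target rate = 79823 × (60) / (48) = 399115/4 ≈ 99778.750.
Nearest whole frame: 99779.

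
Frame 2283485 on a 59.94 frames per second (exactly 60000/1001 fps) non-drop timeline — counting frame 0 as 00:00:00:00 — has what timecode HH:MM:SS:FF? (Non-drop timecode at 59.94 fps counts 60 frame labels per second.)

10:34:18:05

2283485 ÷ 60 = 38058 full seconds, remainder 5 frames.
38058 s = 10 h 34 min 18 s.
Timecode: 10:34:18:05.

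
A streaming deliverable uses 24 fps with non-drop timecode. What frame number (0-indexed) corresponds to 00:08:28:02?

frame 12194

Total seconds to the label: (0 × 3600 + 8 × 60 + 28) = 508.
Frame index = 508 × 24 + 2 = 12194.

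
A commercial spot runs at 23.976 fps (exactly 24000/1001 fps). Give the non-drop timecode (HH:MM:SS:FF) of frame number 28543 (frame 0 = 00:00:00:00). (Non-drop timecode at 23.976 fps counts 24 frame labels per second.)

28543 ÷ 24 = 1189 full seconds, remainder 7 frames.
1189 s = 0 h 19 min 49 s.
Timecode: 00:19:49:07.

00:19:49:07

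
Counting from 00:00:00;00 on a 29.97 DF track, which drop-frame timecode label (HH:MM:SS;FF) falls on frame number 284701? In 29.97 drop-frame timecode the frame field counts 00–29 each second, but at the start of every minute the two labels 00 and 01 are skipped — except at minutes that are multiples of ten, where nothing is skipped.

Ten DF minutes hold 17982 frames, so frame 284701 lies in block 15 (frames 269730–287711) with 14971 frames into that block.
The block's first minute is 1800 frames and the rest 1798 each; 14971 frames reaches minute 8, so 15 × 18 + 8 × 2 = 286 labels have been skipped so far.
Adding those back, label number 284701 + 286 = 284987 at 30 labels/s is 9499 s + 17 f = 2 h 38 min 19 s frame 17, i.e. 02:38:19;17.

02:38:19;17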